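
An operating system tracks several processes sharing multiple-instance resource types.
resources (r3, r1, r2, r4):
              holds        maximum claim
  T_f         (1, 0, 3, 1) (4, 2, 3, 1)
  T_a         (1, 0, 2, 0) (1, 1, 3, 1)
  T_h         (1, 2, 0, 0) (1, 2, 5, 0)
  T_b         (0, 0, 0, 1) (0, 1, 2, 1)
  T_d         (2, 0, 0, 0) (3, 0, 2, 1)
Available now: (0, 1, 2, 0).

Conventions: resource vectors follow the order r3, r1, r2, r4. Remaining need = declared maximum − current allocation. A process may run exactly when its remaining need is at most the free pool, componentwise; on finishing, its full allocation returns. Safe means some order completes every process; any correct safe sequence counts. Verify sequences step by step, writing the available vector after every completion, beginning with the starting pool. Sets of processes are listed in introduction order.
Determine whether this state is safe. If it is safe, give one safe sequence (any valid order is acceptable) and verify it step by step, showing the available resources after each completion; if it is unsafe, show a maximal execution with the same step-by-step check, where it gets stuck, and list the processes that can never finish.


UNSAFE.
Key observation: after T_b, T_a, T_d the pool peaks at (3, 1, 4, 1), and each blocked process is short somewhere: T_f on r1; T_h on r2.
The run T_b, T_a, T_d cannot be extended any further. Verifying each step:
  pool = (0, 1, 2, 0)
  T_b needs (0, 1, 2, 0) <= (0, 1, 2, 0) -> finishes; pool += (0, 0, 0, 1) = (0, 1, 2, 1)
  T_a needs (0, 1, 1, 1) <= (0, 1, 2, 1) -> finishes; pool += (1, 0, 2, 0) = (1, 1, 4, 1)
  T_d needs (1, 0, 2, 1) <= (1, 1, 4, 1) -> finishes; pool += (2, 0, 0, 0) = (3, 1, 4, 1)
  T_f cannot run: need (3, 2, 0, 0) vs free (3, 1, 4, 1) (insufficient r1)
  T_h cannot run: need (0, 0, 5, 0) vs free (3, 1, 4, 1) (insufficient r2)
Permanently blocked: T_f and T_h.


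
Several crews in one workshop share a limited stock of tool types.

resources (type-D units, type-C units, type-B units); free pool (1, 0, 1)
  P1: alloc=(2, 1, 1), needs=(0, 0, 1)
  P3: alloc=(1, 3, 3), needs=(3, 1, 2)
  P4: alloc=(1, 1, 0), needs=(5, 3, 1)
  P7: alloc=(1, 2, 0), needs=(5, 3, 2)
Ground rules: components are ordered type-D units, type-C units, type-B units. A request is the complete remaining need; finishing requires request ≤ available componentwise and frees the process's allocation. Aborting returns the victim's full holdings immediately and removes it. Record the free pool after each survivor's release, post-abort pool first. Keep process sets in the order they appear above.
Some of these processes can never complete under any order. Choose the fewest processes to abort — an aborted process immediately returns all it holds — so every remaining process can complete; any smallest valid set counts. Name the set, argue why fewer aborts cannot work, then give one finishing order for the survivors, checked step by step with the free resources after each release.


Abort P4.
Key observation: the returned (1, 1, 0) from P4 is what brings P7 — unrunnable before, under any order — into play at step 3.
No smaller set exists: with zero aborts the deadlock remains.
One survivor order: P1, P3, P7. Walking it through (post-abort pool first):
  pool = (2, 1, 1)
  P1 needs (0, 0, 1) <= (2, 1, 1) -> finishes; pool += (2, 1, 1) = (4, 2, 2)
  P3 needs (3, 1, 2) <= (4, 2, 2) -> finishes; pool += (1, 3, 3) = (5, 5, 5)
  P7 needs (5, 3, 2) <= (5, 5, 5) -> finishes; pool += (1, 2, 0) = (6, 7, 5)


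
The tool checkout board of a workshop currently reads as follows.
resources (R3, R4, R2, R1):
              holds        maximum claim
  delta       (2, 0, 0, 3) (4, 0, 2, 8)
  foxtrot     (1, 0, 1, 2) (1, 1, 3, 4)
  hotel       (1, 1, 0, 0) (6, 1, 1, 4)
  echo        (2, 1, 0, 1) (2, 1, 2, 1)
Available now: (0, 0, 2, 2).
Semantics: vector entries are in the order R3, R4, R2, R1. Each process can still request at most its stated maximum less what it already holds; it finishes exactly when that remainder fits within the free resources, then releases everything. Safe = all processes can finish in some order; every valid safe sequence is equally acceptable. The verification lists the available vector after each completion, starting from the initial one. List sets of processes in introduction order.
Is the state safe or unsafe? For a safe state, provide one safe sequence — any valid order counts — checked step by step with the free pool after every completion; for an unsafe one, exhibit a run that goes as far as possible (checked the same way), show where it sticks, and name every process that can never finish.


SAFE. One safe sequence: echo, foxtrot, delta, hotel.
Key observation: at echo the run first touches a limit — (0, 0, 2, 0) against (0, 0, 2, 2), exact on a resource it actually requests.
Step-by-step check:
  pool = (0, 0, 2, 2)
  echo needs (0, 0, 2, 0) <= (0, 0, 2, 2) -> finishes; pool += (2, 1, 0, 1) = (2, 1, 2, 3)
  foxtrot needs (0, 1, 2, 2) <= (2, 1, 2, 3) -> finishes; pool += (1, 0, 1, 2) = (3, 1, 3, 5)
  delta needs (2, 0, 2, 5) <= (3, 1, 3, 5) -> finishes; pool += (2, 0, 0, 3) = (5, 1, 3, 8)
  hotel needs (5, 0, 1, 4) <= (5, 1, 3, 8) -> finishes; pool += (1, 1, 0, 0) = (6, 2, 3, 8)


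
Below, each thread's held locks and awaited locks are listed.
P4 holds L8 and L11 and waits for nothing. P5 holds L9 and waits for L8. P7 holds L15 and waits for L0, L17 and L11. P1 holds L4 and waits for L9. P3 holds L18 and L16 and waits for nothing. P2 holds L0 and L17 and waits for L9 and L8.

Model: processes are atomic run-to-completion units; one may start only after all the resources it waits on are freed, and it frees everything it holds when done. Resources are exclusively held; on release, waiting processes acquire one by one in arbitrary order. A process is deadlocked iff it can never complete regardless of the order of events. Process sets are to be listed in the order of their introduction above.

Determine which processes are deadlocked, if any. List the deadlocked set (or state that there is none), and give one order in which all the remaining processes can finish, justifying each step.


No process is deadlocked.
Key observation: there is no circular wait here — follow any chain and it reaches a process that is free to run now.
The rest can finish in the order P3, P4, P5, P2, P1, P7.
Step-by-step check:
  P3: no waits; runs immediately, freeing L18 and L16
  P4: no waits; runs immediately, freeing L8 and L11
  P5: everything it awaited (L8) is free; runs, freeing L9
  P2: everything it awaited (L9 and L8) is free; runs, freeing L0 and L17
  P1: everything it awaited (L9) is free; runs, freeing L4
  P7: everything it awaited (L0, L17 and L11) is free; runs, freeing L15


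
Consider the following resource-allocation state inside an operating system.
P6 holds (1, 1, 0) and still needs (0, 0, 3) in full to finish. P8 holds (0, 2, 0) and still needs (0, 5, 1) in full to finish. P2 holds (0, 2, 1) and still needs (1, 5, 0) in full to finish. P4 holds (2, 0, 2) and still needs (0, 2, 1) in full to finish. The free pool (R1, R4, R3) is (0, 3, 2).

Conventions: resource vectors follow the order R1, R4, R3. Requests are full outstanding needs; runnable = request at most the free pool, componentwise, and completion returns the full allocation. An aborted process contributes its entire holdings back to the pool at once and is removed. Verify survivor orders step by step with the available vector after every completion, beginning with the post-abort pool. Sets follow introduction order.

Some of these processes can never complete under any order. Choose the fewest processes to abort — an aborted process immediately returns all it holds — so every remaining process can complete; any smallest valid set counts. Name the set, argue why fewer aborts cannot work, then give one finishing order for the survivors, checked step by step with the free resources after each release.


Abort P8.
Key observation: the returned (0, 2, 0) from P8 is what brings P2 — unrunnable before, under any order — into play at step 2.
No smaller set exists: with zero aborts the deadlock remains.
Survivors finish in the order: P4, P2, P6. Verifying each step (pool after the aborts first):
  pool = (0, 5, 2)
  run P4 (needs (0, 2, 1), free (0, 5, 2)); after release of (2, 0, 2) the pool is (2, 5, 4)
  run P2 (needs (1, 5, 0), free (2, 5, 4)); after release of (0, 2, 1) the pool is (2, 7, 5)
  run P6 (needs (0, 0, 3), free (2, 7, 5)); after release of (1, 1, 0) the pool is (3, 8, 5)


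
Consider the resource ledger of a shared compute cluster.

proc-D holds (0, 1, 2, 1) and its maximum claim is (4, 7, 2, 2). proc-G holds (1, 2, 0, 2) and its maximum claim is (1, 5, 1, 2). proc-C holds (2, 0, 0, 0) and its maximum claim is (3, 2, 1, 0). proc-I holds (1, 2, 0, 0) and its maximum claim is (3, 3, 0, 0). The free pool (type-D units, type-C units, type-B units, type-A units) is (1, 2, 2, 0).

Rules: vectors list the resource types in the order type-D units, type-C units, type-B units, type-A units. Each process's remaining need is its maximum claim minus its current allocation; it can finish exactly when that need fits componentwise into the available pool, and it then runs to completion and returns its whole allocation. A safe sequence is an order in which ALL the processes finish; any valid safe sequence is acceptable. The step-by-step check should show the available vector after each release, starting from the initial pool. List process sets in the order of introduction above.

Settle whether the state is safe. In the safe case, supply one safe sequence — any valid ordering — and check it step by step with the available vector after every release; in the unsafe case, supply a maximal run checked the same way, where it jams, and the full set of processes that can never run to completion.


SAFE. One safe sequence: proc-C, proc-I, proc-G, proc-D.
Key observation: proc-C is the earliest step where a requested resource binds exactly: need (1, 2, 1, 0), pool (1, 2, 2, 0) at its turn.
Verifying each step:
  pool = (1, 2, 2, 0)
  proc-C: need (1, 2, 1, 0) fits (1, 2, 2, 0); releases (2, 0, 0, 0), pool now (3, 2, 2, 0)
  proc-I: need (2, 1, 0, 0) fits (3, 2, 2, 0); releases (1, 2, 0, 0), pool now (4, 4, 2, 0)
  proc-G: need (0, 3, 1, 0) fits (4, 4, 2, 0); releases (1, 2, 0, 2), pool now (5, 6, 2, 2)
  proc-D: need (4, 6, 0, 1) fits (5, 6, 2, 2); releases (0, 1, 2, 1), pool now (5, 7, 4, 3)


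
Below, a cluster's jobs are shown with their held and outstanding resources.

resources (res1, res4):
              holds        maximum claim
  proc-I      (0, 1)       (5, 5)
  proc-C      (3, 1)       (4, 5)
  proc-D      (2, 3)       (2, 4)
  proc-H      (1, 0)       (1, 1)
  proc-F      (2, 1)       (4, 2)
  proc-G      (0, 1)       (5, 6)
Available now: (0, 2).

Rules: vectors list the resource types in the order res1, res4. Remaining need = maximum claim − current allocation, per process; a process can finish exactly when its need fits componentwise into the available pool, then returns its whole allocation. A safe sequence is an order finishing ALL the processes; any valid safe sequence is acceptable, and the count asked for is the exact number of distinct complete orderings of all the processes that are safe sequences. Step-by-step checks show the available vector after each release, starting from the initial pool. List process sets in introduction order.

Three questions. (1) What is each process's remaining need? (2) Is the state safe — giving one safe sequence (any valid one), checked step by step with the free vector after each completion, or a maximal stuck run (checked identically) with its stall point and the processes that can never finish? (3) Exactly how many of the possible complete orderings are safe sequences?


(1) Remaining need (order res1, res4):
  proc-I: (5, 4)
  proc-C: (1, 4)
  proc-D: (0, 1)
  proc-H: (0, 1)
  proc-F: (2, 1)
  proc-G: (5, 5)
(2) The state is SAFE; one workable sequence: proc-D, proc-C, proc-G, proc-I, proc-H, proc-F.
Key observation: the order's first zero-slack moment is proc-G ((5, 5) needed, (5, 6) free — a requested resource with nothing to spare).
Walking it through:
  pool = (0, 2)
  proc-D: need (0, 1) fits (0, 2); releases (2, 3), pool now (2, 5)
  proc-C: need (1, 4) fits (2, 5); releases (3, 1), pool now (5, 6)
  proc-G: need (5, 5) fits (5, 6); releases (0, 1), pool now (5, 7)
  proc-I: need (5, 4) fits (5, 7); releases (0, 1), pool now (5, 8)
  proc-H: need (0, 1) fits (5, 8); releases (1, 0), pool now (6, 8)
  proc-F: need (2, 1) fits (6, 8); releases (2, 1), pool now (8, 9)
(3) Precisely 60 of the possible complete orderings are safe sequences.


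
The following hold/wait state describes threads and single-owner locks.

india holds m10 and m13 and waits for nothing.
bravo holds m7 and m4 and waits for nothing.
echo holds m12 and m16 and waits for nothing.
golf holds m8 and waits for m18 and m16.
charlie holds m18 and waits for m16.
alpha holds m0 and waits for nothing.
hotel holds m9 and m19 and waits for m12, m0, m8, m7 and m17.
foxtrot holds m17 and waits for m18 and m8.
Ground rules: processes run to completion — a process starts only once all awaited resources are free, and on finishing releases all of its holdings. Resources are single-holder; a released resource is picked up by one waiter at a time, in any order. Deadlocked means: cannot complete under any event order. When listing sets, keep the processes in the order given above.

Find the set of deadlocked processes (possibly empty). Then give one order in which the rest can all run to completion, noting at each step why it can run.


The deadlocked set is empty.
Key observation: the waits form no ring: some process can always run, and its releases unblock the others one by one.
The rest can finish in the order alpha, echo, charlie, india, golf, bravo, foxtrot, hotel.
Step-by-step check:
  alpha waits on nothing -> runs at once and releases m0
  echo waits on nothing -> runs at once and releases m12 and m16
  charlie waits on m16 — all released -> runs and releases m18
  india waits on nothing -> runs at once and releases m10 and m13
  golf waits on m18 and m16 — all released -> runs and releases m8
  bravo waits on nothing -> runs at once and releases m7 and m4
  foxtrot waits on m18 and m8 — all released -> runs and releases m17
  hotel waits on m12, m0, m8, m7 and m17 — all released -> runs and releases m9 and m19


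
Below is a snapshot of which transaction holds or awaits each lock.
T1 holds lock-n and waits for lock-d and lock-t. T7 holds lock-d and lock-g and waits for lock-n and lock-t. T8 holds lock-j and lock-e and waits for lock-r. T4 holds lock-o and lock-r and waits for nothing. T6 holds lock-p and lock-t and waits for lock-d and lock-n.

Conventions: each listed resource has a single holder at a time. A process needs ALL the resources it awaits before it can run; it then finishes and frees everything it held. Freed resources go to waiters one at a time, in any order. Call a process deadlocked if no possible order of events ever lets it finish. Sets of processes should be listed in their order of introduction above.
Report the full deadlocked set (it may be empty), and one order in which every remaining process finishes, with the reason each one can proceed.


Deadlocked set: T1, T7 and T6.
Key observation: along T1 -> T7 -> T1, each member waits on what the next one holds — a deadlock; T6 is caught in further circular waits.
A valid finishing order for the others: T4, T8.
Walking it through:
  T4: no waits; runs immediately, freeing lock-o and lock-r
  T8 waits on lock-r — all released -> runs and releases lock-j and lock-e


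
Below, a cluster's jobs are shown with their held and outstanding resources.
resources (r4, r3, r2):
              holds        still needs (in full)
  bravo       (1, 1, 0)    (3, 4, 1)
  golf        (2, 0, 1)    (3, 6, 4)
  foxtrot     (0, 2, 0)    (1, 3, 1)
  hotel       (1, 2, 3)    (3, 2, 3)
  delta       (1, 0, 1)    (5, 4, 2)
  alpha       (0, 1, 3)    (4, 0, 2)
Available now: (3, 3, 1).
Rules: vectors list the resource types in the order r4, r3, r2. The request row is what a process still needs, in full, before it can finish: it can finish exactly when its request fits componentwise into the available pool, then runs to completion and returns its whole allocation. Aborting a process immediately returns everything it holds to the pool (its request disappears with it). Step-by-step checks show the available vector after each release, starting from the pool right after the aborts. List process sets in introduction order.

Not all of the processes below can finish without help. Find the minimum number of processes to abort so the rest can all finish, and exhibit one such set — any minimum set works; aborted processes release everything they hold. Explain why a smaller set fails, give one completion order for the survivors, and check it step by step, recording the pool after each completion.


Minimum abort set: alpha.
Key observation: hotel could never have finished before the abort; with (0, 1, 3) returned by alpha, it fits at step 2.
Why nothing smaller works: aborting no one leaves the state deadlocked as given.
The survivors complete as bravo, hotel, delta, golf, foxtrot. Check, step by step (starting from the post-abort pool):
  pool = (3, 4, 4)
  run bravo (needs (3, 4, 1), free (3, 4, 4)); after release of (1, 1, 0) the pool is (4, 5, 4)
  run hotel (needs (3, 2, 3), free (4, 5, 4)); after release of (1, 2, 3) the pool is (5, 7, 7)
  run delta (needs (5, 4, 2), free (5, 7, 7)); after release of (1, 0, 1) the pool is (6, 7, 8)
  run golf (needs (3, 6, 4), free (6, 7, 8)); after release of (2, 0, 1) the pool is (8, 7, 9)
  run foxtrot (needs (1, 3, 1), free (8, 7, 9)); after release of (0, 2, 0) the pool is (8, 9, 9)


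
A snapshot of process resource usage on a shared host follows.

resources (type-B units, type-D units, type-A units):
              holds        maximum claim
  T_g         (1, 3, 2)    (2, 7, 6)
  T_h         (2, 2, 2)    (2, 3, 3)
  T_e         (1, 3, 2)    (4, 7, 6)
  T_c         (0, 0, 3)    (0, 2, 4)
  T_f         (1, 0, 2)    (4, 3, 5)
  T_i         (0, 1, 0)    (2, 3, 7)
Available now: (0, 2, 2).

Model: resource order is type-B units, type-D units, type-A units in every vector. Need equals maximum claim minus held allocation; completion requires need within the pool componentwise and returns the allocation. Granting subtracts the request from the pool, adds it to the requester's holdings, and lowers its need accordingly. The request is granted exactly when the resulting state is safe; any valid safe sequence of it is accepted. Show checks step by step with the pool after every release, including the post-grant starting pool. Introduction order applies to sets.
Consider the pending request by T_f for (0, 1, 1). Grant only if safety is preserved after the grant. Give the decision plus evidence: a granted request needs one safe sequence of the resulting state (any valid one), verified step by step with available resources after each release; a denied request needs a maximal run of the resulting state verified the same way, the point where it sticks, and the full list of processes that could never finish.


DENY — the pretend-granted state is unsafe.
Key observation: after T_h, T_c the pool peaks at (2, 3, 6), and each blocked process is short somewhere: T_g on type-D units; T_e on type-B units, type-D units; T_f on type-B units; T_i on type-A units.
After a pretend grant, a maximal execution: T_h, T_c — then nothing else fits. Step-by-step check:
  pool = (0, 1, 1)
  T_h: need (0, 1, 1) fits (0, 1, 1); releases (2, 2, 2), pool now (2, 3, 3)
  T_c: need (0, 2, 1) fits (2, 3, 3); releases (0, 0, 3), pool now (2, 3, 6)
  T_g still needs (1, 4, 4) but only (2, 3, 6) is free — short on type-D units
  T_e still needs (3, 4, 4) but only (2, 3, 6) is free — short on type-B units and type-D units
  T_f still needs (3, 2, 2) but only (2, 3, 6) is free — short on type-B units
  T_i still needs (2, 2, 7) but only (2, 3, 6) is free — short on type-A units
Post-grant, the permanently blocked set is T_g, T_e, T_f and T_i.


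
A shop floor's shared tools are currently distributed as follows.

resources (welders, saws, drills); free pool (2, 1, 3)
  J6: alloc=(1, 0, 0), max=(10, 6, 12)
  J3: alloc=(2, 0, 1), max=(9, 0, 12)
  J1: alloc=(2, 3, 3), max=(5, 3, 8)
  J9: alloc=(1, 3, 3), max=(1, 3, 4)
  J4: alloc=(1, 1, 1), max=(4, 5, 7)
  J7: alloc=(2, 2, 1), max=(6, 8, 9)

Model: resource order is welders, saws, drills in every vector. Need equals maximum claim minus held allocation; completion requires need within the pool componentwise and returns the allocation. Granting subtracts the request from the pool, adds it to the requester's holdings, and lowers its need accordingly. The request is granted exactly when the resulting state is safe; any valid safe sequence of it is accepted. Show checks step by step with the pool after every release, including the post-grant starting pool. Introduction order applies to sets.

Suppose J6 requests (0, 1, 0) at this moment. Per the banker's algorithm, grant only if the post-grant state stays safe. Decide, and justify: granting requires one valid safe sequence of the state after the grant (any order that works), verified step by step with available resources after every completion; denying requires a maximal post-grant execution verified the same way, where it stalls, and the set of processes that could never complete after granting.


GRANT. The post-grant state is safe; one safe sequence: J9, J1, J7, J4, J3, J6.
Key observation: the grant leaves (2, 0, 3) free — enough for J9, whose release restarts the cascade.
Check on the post-grant state, step by step:
  pool = (2, 0, 3)
  run J9 (needs (0, 0, 1), free (2, 0, 3)); after release of (1, 3, 3) the pool is (3, 3, 6)
  run J1 (needs (3, 0, 5), free (3, 3, 6)); after release of (2, 3, 3) the pool is (5, 6, 9)
  run J7 (needs (4, 6, 8), free (5, 6, 9)); after release of (2, 2, 1) the pool is (7, 8, 10)
  run J4 (needs (3, 4, 6), free (7, 8, 10)); after release of (1, 1, 1) the pool is (8, 9, 11)
  run J3 (needs (7, 0, 11), free (8, 9, 11)); after release of (2, 0, 1) the pool is (10, 9, 12)
  run J6 (needs (9, 5, 12), free (10, 9, 12)); after release of (1, 1, 0) the pool is (11, 10, 12)


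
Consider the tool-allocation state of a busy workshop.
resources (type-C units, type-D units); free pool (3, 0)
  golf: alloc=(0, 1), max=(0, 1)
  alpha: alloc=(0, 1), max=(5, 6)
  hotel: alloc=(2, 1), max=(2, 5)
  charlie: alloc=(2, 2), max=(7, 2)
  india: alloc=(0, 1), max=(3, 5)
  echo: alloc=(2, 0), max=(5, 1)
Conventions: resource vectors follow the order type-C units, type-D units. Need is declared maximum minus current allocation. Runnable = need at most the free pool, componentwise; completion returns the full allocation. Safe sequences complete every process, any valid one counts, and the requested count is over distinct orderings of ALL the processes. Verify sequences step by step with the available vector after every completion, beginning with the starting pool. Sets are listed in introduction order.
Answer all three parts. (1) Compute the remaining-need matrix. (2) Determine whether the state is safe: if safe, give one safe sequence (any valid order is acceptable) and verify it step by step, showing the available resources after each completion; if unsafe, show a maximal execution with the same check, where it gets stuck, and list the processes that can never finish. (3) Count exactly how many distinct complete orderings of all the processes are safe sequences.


(1) Need matrix, components ordered type-C units, type-D units:
  golf: (0, 0)
  alpha: (5, 5)
  hotel: (0, 4)
  charlie: (5, 0)
  india: (3, 4)
  echo: (3, 1)
(2) The state is UNSAFE.
Key observation: no order helps: past golf, echo, charlie, the free pool tops out at (7, 3), below what each blocked process needs in type-D units.
A maximal execution: golf, echo, charlie — then nothing else fits. Walking it through:
  pool = (3, 0)
  golf needs (0, 0) <= (3, 0) -> finishes; pool += (0, 1) = (3, 1)
  echo needs (3, 1) <= (3, 1) -> finishes; pool += (2, 0) = (5, 1)
  charlie needs (5, 0) <= (5, 1) -> finishes; pool += (2, 2) = (7, 3)
  alpha cannot run: need (5, 5) vs free (7, 3) (insufficient type-D units)
  hotel cannot run: need (0, 4) vs free (7, 3) (insufficient type-D units)
  india cannot run: need (3, 4) vs free (7, 3) (insufficient type-D units)
Never able to finish: alpha, hotel and india.
(3) Precisely 0 of the possible complete orderings are safe sequences.


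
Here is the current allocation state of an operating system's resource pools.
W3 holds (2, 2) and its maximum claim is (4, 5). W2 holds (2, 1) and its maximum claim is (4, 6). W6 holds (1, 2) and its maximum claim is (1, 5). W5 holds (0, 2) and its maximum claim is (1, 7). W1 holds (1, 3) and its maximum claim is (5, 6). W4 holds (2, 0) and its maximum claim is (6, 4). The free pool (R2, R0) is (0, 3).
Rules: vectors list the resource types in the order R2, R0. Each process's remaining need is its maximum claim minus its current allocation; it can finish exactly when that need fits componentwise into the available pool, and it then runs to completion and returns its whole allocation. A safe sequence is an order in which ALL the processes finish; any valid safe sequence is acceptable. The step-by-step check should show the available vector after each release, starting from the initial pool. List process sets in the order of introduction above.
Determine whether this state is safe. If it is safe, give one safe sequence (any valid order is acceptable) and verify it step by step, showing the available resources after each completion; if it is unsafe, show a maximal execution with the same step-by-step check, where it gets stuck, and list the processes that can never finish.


The state is UNSAFE.
Key observation: even finishing W6, W5 leaves just (1, 7) free — too little R2 for any of the remaining processes.
The run W6, W5 cannot be extended any further. Check, step by step:
  pool = (0, 3)
  W6 needs (0, 3) <= (0, 3) -> finishes; pool += (1, 2) = (1, 5)
  W5 needs (1, 5) <= (1, 5) -> finishes; pool += (0, 2) = (1, 7)
  blocked: W3 wants (2, 3), pool (1, 7) — not enough R2
  blocked: W2 wants (2, 5), pool (1, 7) — not enough R2
  blocked: W1 wants (4, 3), pool (1, 7) — not enough R2
  blocked: W4 wants (4, 4), pool (1, 7) — not enough R2
Never able to finish: W3, W2, W1 and W4.


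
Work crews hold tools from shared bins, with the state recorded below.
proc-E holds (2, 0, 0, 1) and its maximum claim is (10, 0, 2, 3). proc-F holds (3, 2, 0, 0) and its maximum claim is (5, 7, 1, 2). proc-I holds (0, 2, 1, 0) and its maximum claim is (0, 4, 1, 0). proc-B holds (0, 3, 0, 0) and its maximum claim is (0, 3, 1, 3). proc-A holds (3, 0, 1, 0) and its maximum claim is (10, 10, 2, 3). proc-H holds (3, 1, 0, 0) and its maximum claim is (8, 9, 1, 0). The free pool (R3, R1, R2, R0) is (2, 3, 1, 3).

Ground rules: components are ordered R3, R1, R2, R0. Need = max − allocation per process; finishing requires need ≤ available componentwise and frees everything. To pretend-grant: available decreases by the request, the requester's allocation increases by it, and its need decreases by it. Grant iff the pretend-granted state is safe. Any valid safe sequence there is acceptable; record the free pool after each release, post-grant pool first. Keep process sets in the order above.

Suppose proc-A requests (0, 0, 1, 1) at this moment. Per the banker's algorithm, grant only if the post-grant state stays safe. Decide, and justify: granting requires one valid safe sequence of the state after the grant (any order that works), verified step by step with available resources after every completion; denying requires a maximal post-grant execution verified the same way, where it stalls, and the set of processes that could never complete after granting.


DENY: after the grant no complete ordering would exist.
Key observation: after proc-I, proc-F the pool peaks at (5, 7, 1, 2), and each blocked process is short somewhere: proc-E on R3, R2; proc-B on R0; proc-A on R3, R1; proc-H on R1.
Pretend the grant happened; the run proc-I, proc-F goes as far as possible. Check, step by step:
  pool = (2, 3, 0, 2)
  proc-I needs (0, 2, 0, 0) <= (2, 3, 0, 2) -> finishes; pool += (0, 2, 1, 0) = (2, 5, 1, 2)
  proc-F needs (2, 5, 1, 2) <= (2, 5, 1, 2) -> finishes; pool += (3, 2, 0, 0) = (5, 7, 1, 2)
  proc-E still needs (8, 0, 2, 2) but only (5, 7, 1, 2) is free — short on R3 and R2
  proc-B still needs (0, 0, 1, 3) but only (5, 7, 1, 2) is free — short on R0
  proc-A still needs (7, 10, 0, 2) but only (5, 7, 1, 2) is free — short on R3 and R1
  proc-H still needs (5, 8, 1, 0) but only (5, 7, 1, 2) is free — short on R1
Had the request been granted, proc-E, proc-B, proc-A and proc-H could never finish.


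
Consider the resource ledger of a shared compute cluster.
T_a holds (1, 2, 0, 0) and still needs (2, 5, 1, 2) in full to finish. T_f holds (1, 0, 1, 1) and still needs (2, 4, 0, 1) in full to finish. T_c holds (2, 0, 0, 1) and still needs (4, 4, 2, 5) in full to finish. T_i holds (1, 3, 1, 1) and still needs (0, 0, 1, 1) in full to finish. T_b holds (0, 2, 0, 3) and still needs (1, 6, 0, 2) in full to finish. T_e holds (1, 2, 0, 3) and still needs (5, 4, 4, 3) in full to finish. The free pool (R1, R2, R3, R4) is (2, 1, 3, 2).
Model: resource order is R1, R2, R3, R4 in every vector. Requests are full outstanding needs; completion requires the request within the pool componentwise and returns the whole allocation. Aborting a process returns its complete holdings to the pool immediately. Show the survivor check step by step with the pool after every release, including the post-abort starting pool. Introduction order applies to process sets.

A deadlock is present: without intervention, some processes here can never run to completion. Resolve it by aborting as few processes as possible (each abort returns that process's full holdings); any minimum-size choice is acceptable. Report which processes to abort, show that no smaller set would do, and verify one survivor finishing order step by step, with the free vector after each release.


Abort T_c.
Key observation: no ordering could ever have run T_e before the abort of T_c; with (2, 0, 0, 1) back in the pool it fits at step 2.
Why nothing smaller works: aborting no one leaves the state deadlocked as given.
Survivors finish in the order: T_i, T_e, T_f, T_b, T_a. Verifying each step (pool after the aborts first):
  pool = (4, 1, 3, 3)
  T_i: need (0, 0, 1, 1) fits (4, 1, 3, 3); releases (1, 3, 1, 1), pool now (5, 4, 4, 4)
  T_e: need (5, 4, 4, 3) fits (5, 4, 4, 4); releases (1, 2, 0, 3), pool now (6, 6, 4, 7)
  T_f: need (2, 4, 0, 1) fits (6, 6, 4, 7); releases (1, 0, 1, 1), pool now (7, 6, 5, 8)
  T_b: need (1, 6, 0, 2) fits (7, 6, 5, 8); releases (0, 2, 0, 3), pool now (7, 8, 5, 11)
  T_a: need (2, 5, 1, 2) fits (7, 8, 5, 11); releases (1, 2, 0, 0), pool now (8, 10, 5, 11)


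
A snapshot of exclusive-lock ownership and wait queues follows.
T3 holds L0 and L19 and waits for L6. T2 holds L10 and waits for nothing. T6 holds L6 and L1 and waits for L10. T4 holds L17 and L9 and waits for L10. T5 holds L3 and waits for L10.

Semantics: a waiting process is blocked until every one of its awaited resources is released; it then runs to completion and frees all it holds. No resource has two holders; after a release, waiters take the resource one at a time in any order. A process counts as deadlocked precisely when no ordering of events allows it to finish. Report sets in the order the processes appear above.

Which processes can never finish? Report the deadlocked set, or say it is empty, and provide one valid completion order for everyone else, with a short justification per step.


The deadlocked set is empty.
Key observation: no waiting chain loops back on itself — every chain ends at a process that waits on nothing, so everyone eventually runs.
One completion order for the rest: T2, T6, T4, T3, T5.
Verifying each step:
  run T2 (it waits on nothing); releases L10
  run T6 (all its waits — L10 — are resolved); releases L6 and L1
  run T4 (all its waits — L10 — are resolved); releases L17 and L9
  run T3 (all its waits — L6 — are resolved); releases L0 and L19
  run T5 (all its waits — L10 — are resolved); releases L3


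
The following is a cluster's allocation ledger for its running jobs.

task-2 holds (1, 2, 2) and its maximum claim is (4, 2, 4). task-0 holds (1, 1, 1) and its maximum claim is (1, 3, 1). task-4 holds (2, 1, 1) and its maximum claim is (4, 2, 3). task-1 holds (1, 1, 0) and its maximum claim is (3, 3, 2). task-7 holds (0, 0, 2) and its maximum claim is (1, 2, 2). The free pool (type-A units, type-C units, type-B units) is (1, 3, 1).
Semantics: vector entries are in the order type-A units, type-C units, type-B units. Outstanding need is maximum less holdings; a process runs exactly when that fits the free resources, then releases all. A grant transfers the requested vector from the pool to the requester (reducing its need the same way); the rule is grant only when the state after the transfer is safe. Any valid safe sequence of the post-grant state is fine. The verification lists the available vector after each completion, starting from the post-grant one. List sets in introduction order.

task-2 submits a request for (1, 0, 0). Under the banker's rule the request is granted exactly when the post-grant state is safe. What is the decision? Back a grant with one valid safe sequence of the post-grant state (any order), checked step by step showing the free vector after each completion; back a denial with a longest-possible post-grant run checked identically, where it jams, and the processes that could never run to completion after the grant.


DENY. Granting would leave the state unsafe.
Key observation: the wall is type-A units: completing task-0, task-7 brings the pool only to (1, 4, 4), and all the rest need more.
After a pretend grant, a maximal execution: task-0, task-7 — then nothing else fits. Verifying each step:
  pool = (0, 3, 1)
  run task-0 (needs (0, 2, 0), free (0, 3, 1)); after release of (1, 1, 1) the pool is (1, 4, 2)
  run task-7 (needs (1, 2, 0), free (1, 4, 2)); after release of (0, 0, 2) the pool is (1, 4, 4)
  task-2 still needs (2, 0, 2) but only (1, 4, 4) is free — short on type-A units
  task-4 still needs (2, 1, 2) but only (1, 4, 4) is free — short on type-A units
  task-1 still needs (2, 2, 2) but only (1, 4, 4) is free — short on type-A units
Had the request been granted, task-2, task-4 and task-1 could never finish.


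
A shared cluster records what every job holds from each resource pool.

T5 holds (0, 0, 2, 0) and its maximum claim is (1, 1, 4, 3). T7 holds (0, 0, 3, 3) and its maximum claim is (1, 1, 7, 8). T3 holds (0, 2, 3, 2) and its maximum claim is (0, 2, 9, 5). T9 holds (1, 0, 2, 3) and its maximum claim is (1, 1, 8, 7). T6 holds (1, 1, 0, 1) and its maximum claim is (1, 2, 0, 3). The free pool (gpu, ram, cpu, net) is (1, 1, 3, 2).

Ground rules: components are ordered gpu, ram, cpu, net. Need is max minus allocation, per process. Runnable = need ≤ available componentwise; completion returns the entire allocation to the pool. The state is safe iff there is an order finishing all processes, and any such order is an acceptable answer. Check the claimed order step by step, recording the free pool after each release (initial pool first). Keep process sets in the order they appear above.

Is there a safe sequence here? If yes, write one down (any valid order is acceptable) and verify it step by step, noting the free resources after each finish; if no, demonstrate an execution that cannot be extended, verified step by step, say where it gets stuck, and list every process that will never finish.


UNSAFE.
Key observation: after T6, T5 the pool peaks at (2, 2, 5, 3), and each blocked process is short somewhere: T7 on net; T3 on cpu; T9 on cpu, net.
Going as far as possible: T6, T5; after that, nothing fits. Walking it through:
  pool = (1, 1, 3, 2)
  T6: need (0, 1, 0, 2) fits (1, 1, 3, 2); releases (1, 1, 0, 1), pool now (2, 2, 3, 3)
  T5: need (1, 1, 2, 3) fits (2, 2, 3, 3); releases (0, 0, 2, 0), pool now (2, 2, 5, 3)
  T7 cannot run: need (1, 1, 4, 5) vs free (2, 2, 5, 3) (insufficient net)
  T3 cannot run: need (0, 0, 6, 3) vs free (2, 2, 5, 3) (insufficient cpu)
  T9 cannot run: need (0, 1, 6, 4) vs free (2, 2, 5, 3) (insufficient cpu and net)
Never able to finish: T7, T3 and T9.


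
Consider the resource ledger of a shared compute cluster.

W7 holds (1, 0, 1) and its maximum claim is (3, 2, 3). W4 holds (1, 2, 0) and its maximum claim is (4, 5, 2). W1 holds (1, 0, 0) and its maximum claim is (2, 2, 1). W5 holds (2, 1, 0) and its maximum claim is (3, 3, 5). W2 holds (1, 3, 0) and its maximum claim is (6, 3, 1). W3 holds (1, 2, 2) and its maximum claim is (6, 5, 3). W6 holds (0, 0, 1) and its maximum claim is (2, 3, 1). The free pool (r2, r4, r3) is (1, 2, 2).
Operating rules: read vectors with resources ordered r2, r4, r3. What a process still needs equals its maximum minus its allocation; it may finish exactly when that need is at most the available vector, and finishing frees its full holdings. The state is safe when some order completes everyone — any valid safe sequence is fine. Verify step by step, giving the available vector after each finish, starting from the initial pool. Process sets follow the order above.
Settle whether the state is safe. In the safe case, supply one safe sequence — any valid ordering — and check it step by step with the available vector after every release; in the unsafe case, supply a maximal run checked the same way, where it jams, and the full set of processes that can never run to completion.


UNSAFE.
Key observation: after W1, W7 the pool peaks at (3, 2, 3), and each blocked process is short somewhere: W4 on r4; W5 on r3; W2 on r2; W3 on r2, r4; W6 on r4.
A maximal execution: W1, W7 — then nothing else fits. Check, step by step:
  pool = (1, 2, 2)
  W1: need (1, 2, 1) fits (1, 2, 2); releases (1, 0, 0), pool now (2, 2, 2)
  W7: need (2, 2, 2) fits (2, 2, 2); releases (1, 0, 1), pool now (3, 2, 3)
  W4 cannot run: need (3, 3, 2) vs free (3, 2, 3) (insufficient r4)
  W5 cannot run: need (1, 2, 5) vs free (3, 2, 3) (insufficient r3)
  W2 cannot run: need (5, 0, 1) vs free (3, 2, 3) (insufficient r2)
  W3 cannot run: need (5, 3, 1) vs free (3, 2, 3) (insufficient r2 and r4)
  W6 cannot run: need (2, 3, 0) vs free (3, 2, 3) (insufficient r4)
Processes that can never finish: W4, W5, W2, W3 and W6.


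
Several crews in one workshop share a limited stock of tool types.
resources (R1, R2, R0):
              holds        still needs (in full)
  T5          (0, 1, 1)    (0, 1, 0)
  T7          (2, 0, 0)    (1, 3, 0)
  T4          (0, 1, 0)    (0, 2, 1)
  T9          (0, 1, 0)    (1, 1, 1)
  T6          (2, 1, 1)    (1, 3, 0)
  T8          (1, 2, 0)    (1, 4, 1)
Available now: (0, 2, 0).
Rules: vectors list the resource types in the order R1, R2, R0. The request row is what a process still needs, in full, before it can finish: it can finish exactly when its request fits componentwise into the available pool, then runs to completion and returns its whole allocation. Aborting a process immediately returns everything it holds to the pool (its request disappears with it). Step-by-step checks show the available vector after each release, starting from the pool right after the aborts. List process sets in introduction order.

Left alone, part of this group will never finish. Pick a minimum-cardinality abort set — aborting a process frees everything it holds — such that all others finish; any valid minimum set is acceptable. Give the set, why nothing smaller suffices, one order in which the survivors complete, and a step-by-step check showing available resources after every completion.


Minimum abort set: T7.
Key observation: the deadlocked T9 becomes finishable only because T7 released (2, 0, 0); it completes at step 2 below.
Minimality: the empty abort set fails — the state is deadlocked as it stands.
The survivors complete as T5, T9, T6, T4, T8. Walking it through (starting from the post-abort pool):
  pool = (2, 2, 0)
  T5: need (0, 1, 0) fits (2, 2, 0); releases (0, 1, 1), pool now (2, 3, 1)
  T9: need (1, 1, 1) fits (2, 3, 1); releases (0, 1, 0), pool now (2, 4, 1)
  T6: need (1, 3, 0) fits (2, 4, 1); releases (2, 1, 1), pool now (4, 5, 2)
  T4: need (0, 2, 1) fits (4, 5, 2); releases (0, 1, 0), pool now (4, 6, 2)
  T8: need (1, 4, 1) fits (4, 6, 2); releases (1, 2, 0), pool now (5, 8, 2)
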